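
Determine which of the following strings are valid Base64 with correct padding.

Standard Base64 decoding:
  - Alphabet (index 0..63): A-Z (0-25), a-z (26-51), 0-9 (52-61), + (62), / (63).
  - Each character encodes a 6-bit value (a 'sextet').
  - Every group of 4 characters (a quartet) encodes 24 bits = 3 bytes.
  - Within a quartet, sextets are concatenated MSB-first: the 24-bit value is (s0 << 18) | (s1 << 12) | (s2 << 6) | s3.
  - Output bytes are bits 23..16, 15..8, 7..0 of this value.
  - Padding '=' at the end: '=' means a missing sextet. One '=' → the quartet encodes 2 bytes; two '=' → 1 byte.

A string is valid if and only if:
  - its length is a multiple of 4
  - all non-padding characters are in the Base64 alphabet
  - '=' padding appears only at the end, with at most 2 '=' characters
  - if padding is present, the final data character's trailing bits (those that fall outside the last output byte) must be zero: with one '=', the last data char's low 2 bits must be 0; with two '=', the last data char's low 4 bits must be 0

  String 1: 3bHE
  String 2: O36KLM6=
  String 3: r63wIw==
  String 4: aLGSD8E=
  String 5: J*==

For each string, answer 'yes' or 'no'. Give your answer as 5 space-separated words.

Answer: yes no yes yes no

Derivation:
String 1: '3bHE' → valid
String 2: 'O36KLM6=' → invalid (bad trailing bits)
String 3: 'r63wIw==' → valid
String 4: 'aLGSD8E=' → valid
String 5: 'J*==' → invalid (bad char(s): ['*'])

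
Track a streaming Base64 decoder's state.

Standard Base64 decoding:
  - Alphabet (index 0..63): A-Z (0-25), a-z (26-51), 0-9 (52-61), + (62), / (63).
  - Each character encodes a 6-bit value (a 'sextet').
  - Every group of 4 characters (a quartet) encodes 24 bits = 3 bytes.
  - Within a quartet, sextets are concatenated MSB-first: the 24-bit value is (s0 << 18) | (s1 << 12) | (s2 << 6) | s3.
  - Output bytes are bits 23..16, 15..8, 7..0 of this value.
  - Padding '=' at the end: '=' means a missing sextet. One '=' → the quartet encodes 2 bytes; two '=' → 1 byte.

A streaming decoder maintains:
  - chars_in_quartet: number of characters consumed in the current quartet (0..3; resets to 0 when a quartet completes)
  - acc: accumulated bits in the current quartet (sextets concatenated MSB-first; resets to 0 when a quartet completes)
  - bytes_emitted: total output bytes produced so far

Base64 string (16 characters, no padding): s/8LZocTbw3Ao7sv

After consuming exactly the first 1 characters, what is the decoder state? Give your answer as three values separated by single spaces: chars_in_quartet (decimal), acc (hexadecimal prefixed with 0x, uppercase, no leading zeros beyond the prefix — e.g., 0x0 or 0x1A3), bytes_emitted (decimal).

Answer: 1 0x2C 0

Derivation:
After char 0 ('s'=44): chars_in_quartet=1 acc=0x2C bytes_emitted=0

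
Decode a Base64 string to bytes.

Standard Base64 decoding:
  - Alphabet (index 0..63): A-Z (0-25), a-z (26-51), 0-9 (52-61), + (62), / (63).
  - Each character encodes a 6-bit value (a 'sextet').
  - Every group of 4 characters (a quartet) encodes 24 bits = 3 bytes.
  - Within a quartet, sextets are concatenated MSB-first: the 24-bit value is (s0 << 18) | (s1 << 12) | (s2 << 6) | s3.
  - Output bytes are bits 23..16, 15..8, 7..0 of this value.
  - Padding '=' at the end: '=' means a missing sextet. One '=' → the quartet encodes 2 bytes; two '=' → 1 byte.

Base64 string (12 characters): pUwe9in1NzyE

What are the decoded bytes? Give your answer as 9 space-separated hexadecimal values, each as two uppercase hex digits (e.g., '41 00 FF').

Answer: A5 4C 1E F6 29 F5 37 3C 84

Derivation:
After char 0 ('p'=41): chars_in_quartet=1 acc=0x29 bytes_emitted=0
After char 1 ('U'=20): chars_in_quartet=2 acc=0xA54 bytes_emitted=0
After char 2 ('w'=48): chars_in_quartet=3 acc=0x29530 bytes_emitted=0
After char 3 ('e'=30): chars_in_quartet=4 acc=0xA54C1E -> emit A5 4C 1E, reset; bytes_emitted=3
After char 4 ('9'=61): chars_in_quartet=1 acc=0x3D bytes_emitted=3
After char 5 ('i'=34): chars_in_quartet=2 acc=0xF62 bytes_emitted=3
After char 6 ('n'=39): chars_in_quartet=3 acc=0x3D8A7 bytes_emitted=3
After char 7 ('1'=53): chars_in_quartet=4 acc=0xF629F5 -> emit F6 29 F5, reset; bytes_emitted=6
After char 8 ('N'=13): chars_in_quartet=1 acc=0xD bytes_emitted=6
After char 9 ('z'=51): chars_in_quartet=2 acc=0x373 bytes_emitted=6
After char 10 ('y'=50): chars_in_quartet=3 acc=0xDCF2 bytes_emitted=6
After char 11 ('E'=4): chars_in_quartet=4 acc=0x373C84 -> emit 37 3C 84, reset; bytes_emitted=9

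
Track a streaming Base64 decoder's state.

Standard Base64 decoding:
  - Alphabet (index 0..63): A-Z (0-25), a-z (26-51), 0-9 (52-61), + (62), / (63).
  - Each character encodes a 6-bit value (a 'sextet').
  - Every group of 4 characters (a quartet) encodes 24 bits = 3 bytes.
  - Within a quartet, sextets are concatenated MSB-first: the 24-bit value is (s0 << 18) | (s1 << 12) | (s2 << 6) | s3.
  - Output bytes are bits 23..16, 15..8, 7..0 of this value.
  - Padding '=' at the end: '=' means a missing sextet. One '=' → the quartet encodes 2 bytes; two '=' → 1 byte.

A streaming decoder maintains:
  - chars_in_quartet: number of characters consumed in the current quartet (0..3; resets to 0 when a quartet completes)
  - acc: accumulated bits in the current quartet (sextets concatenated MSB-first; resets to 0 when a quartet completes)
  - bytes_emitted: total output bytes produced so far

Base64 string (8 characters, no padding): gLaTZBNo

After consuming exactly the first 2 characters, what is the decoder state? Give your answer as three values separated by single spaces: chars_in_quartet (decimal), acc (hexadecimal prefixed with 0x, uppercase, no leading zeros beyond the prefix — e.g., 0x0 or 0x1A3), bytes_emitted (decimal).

After char 0 ('g'=32): chars_in_quartet=1 acc=0x20 bytes_emitted=0
After char 1 ('L'=11): chars_in_quartet=2 acc=0x80B bytes_emitted=0

Answer: 2 0x80B 0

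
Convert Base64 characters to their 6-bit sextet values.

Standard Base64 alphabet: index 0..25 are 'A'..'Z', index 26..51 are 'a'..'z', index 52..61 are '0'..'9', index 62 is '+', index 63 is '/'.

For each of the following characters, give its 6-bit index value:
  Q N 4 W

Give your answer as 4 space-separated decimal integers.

Answer: 16 13 56 22

Derivation:
'Q': A..Z range, ord('Q') − ord('A') = 16
'N': A..Z range, ord('N') − ord('A') = 13
'4': 0..9 range, 52 + ord('4') − ord('0') = 56
'W': A..Z range, ord('W') − ord('A') = 22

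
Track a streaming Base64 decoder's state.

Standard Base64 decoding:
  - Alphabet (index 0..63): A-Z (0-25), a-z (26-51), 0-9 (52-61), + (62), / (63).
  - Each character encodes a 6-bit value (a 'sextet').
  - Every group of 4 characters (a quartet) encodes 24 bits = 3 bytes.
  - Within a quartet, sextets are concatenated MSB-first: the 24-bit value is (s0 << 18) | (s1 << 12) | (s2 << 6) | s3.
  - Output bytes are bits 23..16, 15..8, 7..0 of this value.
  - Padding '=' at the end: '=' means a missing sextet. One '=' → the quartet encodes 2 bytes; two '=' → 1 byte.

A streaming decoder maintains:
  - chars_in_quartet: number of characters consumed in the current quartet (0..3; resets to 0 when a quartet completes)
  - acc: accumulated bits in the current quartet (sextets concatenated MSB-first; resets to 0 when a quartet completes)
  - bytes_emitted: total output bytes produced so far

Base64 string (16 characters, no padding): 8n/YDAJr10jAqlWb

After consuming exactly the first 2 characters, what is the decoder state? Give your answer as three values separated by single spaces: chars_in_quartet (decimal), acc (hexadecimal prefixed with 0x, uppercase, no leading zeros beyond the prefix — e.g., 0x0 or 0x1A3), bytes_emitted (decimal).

After char 0 ('8'=60): chars_in_quartet=1 acc=0x3C bytes_emitted=0
After char 1 ('n'=39): chars_in_quartet=2 acc=0xF27 bytes_emitted=0

Answer: 2 0xF27 0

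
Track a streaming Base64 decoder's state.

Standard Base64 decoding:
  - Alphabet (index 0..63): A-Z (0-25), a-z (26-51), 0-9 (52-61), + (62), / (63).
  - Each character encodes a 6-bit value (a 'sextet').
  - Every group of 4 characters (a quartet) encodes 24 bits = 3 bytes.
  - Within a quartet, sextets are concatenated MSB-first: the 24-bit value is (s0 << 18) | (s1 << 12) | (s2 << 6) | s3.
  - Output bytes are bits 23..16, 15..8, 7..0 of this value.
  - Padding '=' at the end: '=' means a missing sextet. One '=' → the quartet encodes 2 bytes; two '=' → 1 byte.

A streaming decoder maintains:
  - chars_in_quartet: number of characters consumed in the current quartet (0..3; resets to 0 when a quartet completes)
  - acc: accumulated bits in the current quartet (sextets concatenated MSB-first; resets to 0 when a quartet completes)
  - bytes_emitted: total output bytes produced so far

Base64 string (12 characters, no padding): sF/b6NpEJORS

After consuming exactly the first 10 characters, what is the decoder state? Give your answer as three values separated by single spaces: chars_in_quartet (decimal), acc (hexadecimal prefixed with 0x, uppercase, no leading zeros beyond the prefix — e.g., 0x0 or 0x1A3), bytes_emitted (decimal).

After char 0 ('s'=44): chars_in_quartet=1 acc=0x2C bytes_emitted=0
After char 1 ('F'=5): chars_in_quartet=2 acc=0xB05 bytes_emitted=0
After char 2 ('/'=63): chars_in_quartet=3 acc=0x2C17F bytes_emitted=0
After char 3 ('b'=27): chars_in_quartet=4 acc=0xB05FDB -> emit B0 5F DB, reset; bytes_emitted=3
After char 4 ('6'=58): chars_in_quartet=1 acc=0x3A bytes_emitted=3
After char 5 ('N'=13): chars_in_quartet=2 acc=0xE8D bytes_emitted=3
After char 6 ('p'=41): chars_in_quartet=3 acc=0x3A369 bytes_emitted=3
After char 7 ('E'=4): chars_in_quartet=4 acc=0xE8DA44 -> emit E8 DA 44, reset; bytes_emitted=6
After char 8 ('J'=9): chars_in_quartet=1 acc=0x9 bytes_emitted=6
After char 9 ('O'=14): chars_in_quartet=2 acc=0x24E bytes_emitted=6

Answer: 2 0x24E 6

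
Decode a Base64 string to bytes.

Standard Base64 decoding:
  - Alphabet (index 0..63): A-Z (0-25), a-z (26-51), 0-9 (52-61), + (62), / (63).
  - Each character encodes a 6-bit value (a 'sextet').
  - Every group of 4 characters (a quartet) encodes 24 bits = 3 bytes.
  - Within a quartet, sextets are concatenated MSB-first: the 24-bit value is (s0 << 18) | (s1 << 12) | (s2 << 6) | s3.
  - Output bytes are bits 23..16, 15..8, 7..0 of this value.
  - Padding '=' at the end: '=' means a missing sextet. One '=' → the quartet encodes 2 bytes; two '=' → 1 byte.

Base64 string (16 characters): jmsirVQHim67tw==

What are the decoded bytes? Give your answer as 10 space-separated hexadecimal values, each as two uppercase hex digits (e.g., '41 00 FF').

Answer: 8E 6B 22 AD 54 07 8A 6E BB B7

Derivation:
After char 0 ('j'=35): chars_in_quartet=1 acc=0x23 bytes_emitted=0
After char 1 ('m'=38): chars_in_quartet=2 acc=0x8E6 bytes_emitted=0
After char 2 ('s'=44): chars_in_quartet=3 acc=0x239AC bytes_emitted=0
After char 3 ('i'=34): chars_in_quartet=4 acc=0x8E6B22 -> emit 8E 6B 22, reset; bytes_emitted=3
After char 4 ('r'=43): chars_in_quartet=1 acc=0x2B bytes_emitted=3
After char 5 ('V'=21): chars_in_quartet=2 acc=0xAD5 bytes_emitted=3
After char 6 ('Q'=16): chars_in_quartet=3 acc=0x2B550 bytes_emitted=3
After char 7 ('H'=7): chars_in_quartet=4 acc=0xAD5407 -> emit AD 54 07, reset; bytes_emitted=6
After char 8 ('i'=34): chars_in_quartet=1 acc=0x22 bytes_emitted=6
After char 9 ('m'=38): chars_in_quartet=2 acc=0x8A6 bytes_emitted=6
After char 10 ('6'=58): chars_in_quartet=3 acc=0x229BA bytes_emitted=6
After char 11 ('7'=59): chars_in_quartet=4 acc=0x8A6EBB -> emit 8A 6E BB, reset; bytes_emitted=9
After char 12 ('t'=45): chars_in_quartet=1 acc=0x2D bytes_emitted=9
After char 13 ('w'=48): chars_in_quartet=2 acc=0xB70 bytes_emitted=9
Padding '==': partial quartet acc=0xB70 -> emit B7; bytes_emitted=10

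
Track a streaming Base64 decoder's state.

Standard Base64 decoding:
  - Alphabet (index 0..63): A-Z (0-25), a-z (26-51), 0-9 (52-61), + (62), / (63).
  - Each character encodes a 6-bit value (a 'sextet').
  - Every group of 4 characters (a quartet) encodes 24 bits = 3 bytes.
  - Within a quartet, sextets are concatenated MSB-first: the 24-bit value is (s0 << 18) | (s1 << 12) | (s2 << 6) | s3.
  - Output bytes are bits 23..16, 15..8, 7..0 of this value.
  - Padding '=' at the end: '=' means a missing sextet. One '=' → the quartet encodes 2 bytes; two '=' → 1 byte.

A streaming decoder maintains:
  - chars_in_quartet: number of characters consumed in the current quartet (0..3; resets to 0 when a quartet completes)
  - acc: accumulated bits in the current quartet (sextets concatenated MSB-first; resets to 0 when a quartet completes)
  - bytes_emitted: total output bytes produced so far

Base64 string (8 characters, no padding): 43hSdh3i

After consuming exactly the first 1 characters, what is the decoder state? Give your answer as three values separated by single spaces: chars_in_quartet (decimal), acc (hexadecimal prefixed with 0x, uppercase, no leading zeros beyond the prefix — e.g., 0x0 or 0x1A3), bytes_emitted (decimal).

After char 0 ('4'=56): chars_in_quartet=1 acc=0x38 bytes_emitted=0

Answer: 1 0x38 0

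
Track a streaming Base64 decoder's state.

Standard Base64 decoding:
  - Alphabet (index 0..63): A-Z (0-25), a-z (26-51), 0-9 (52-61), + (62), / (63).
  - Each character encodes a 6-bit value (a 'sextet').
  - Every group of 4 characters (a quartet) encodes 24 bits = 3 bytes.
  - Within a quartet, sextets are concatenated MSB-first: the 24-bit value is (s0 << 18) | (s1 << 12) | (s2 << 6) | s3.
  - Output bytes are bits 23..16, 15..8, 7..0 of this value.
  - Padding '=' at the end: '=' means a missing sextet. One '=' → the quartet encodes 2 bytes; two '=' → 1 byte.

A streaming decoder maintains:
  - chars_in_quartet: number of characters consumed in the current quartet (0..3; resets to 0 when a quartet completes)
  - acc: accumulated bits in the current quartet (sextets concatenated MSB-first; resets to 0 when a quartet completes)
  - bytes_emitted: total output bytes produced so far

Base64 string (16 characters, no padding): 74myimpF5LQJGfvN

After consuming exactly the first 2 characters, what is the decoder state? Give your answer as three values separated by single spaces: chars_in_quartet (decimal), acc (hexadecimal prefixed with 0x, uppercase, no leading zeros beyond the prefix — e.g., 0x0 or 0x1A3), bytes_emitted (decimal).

Answer: 2 0xEF8 0

Derivation:
After char 0 ('7'=59): chars_in_quartet=1 acc=0x3B bytes_emitted=0
After char 1 ('4'=56): chars_in_quartet=2 acc=0xEF8 bytes_emitted=0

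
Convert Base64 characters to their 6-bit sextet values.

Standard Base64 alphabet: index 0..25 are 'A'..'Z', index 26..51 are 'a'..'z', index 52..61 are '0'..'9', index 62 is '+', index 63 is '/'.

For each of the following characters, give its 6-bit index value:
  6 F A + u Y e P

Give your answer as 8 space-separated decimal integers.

'6': 0..9 range, 52 + ord('6') − ord('0') = 58
'F': A..Z range, ord('F') − ord('A') = 5
'A': A..Z range, ord('A') − ord('A') = 0
'+': index 62
'u': a..z range, 26 + ord('u') − ord('a') = 46
'Y': A..Z range, ord('Y') − ord('A') = 24
'e': a..z range, 26 + ord('e') − ord('a') = 30
'P': A..Z range, ord('P') − ord('A') = 15

Answer: 58 5 0 62 46 24 30 15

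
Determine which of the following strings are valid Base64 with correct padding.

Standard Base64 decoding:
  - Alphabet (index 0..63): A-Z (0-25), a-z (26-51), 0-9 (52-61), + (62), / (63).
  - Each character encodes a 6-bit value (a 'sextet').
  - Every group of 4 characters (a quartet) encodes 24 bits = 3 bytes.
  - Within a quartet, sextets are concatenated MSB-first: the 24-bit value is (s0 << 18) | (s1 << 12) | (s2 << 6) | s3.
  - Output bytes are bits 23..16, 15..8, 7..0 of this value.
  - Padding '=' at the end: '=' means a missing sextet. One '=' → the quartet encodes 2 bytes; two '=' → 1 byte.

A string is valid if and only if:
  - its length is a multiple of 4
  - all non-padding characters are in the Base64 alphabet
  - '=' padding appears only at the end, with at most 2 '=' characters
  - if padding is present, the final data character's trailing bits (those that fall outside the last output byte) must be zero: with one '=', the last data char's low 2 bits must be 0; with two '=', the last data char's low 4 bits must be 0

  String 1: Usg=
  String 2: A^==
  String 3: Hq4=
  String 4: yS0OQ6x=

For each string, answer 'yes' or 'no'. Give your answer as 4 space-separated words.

Answer: yes no yes no

Derivation:
String 1: 'Usg=' → valid
String 2: 'A^==' → invalid (bad char(s): ['^'])
String 3: 'Hq4=' → valid
String 4: 'yS0OQ6x=' → invalid (bad trailing bits)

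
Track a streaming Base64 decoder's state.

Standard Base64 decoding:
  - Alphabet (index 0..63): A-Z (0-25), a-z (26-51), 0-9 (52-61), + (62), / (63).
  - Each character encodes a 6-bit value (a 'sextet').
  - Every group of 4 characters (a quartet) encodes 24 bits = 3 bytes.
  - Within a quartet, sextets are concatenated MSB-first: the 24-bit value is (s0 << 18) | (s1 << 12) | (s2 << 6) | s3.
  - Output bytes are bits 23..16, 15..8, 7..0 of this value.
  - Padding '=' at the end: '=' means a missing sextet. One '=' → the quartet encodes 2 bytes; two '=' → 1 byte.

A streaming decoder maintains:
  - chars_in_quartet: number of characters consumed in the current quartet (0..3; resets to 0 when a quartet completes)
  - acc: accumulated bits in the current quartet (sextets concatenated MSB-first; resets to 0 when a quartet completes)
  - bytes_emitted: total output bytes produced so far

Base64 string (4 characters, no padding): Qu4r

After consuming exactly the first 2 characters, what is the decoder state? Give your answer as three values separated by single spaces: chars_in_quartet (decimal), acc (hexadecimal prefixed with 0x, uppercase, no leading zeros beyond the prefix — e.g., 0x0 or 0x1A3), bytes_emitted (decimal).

After char 0 ('Q'=16): chars_in_quartet=1 acc=0x10 bytes_emitted=0
After char 1 ('u'=46): chars_in_quartet=2 acc=0x42E bytes_emitted=0

Answer: 2 0x42E 0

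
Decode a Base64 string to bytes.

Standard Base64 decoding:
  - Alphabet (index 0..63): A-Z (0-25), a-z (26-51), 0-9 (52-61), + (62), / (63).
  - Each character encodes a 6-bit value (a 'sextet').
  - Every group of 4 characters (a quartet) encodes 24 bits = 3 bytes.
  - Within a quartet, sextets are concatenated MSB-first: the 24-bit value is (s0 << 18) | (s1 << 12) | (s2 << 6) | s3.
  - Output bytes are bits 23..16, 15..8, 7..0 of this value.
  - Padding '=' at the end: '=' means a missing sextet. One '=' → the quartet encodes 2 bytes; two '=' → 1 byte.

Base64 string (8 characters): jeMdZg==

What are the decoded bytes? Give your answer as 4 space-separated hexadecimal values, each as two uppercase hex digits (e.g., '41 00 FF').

Answer: 8D E3 1D 66

Derivation:
After char 0 ('j'=35): chars_in_quartet=1 acc=0x23 bytes_emitted=0
After char 1 ('e'=30): chars_in_quartet=2 acc=0x8DE bytes_emitted=0
After char 2 ('M'=12): chars_in_quartet=3 acc=0x2378C bytes_emitted=0
After char 3 ('d'=29): chars_in_quartet=4 acc=0x8DE31D -> emit 8D E3 1D, reset; bytes_emitted=3
After char 4 ('Z'=25): chars_in_quartet=1 acc=0x19 bytes_emitted=3
After char 5 ('g'=32): chars_in_quartet=2 acc=0x660 bytes_emitted=3
Padding '==': partial quartet acc=0x660 -> emit 66; bytes_emitted=4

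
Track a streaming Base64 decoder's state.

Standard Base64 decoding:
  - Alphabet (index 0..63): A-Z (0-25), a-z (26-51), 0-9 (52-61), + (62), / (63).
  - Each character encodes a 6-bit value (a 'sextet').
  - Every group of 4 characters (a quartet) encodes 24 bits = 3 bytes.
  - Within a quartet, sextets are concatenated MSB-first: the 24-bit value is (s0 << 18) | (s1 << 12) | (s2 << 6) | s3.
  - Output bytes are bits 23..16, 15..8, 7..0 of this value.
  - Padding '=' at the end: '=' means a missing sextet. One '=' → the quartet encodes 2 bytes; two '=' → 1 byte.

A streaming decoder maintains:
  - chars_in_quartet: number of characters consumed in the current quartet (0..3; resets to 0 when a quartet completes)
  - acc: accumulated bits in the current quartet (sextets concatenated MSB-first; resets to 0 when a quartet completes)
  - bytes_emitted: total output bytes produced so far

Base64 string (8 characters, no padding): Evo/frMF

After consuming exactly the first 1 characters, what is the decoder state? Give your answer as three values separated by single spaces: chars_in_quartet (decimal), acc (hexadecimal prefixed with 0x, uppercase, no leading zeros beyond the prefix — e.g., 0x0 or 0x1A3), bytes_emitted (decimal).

After char 0 ('E'=4): chars_in_quartet=1 acc=0x4 bytes_emitted=0

Answer: 1 0x4 0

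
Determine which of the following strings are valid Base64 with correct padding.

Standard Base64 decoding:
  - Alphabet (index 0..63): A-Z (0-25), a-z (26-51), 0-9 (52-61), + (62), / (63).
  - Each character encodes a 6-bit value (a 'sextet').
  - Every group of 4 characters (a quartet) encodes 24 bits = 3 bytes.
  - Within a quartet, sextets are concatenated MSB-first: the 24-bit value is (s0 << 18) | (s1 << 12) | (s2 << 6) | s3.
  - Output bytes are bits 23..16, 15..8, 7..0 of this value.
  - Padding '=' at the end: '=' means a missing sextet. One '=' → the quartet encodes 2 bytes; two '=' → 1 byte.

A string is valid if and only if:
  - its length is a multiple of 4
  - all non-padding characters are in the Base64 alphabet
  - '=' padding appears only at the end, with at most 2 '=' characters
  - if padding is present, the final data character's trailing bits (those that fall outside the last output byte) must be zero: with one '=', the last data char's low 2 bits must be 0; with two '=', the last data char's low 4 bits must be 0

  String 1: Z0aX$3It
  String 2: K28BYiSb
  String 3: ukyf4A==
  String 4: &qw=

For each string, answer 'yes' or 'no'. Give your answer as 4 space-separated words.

String 1: 'Z0aX$3It' → invalid (bad char(s): ['$'])
String 2: 'K28BYiSb' → valid
String 3: 'ukyf4A==' → valid
String 4: '&qw=' → invalid (bad char(s): ['&'])

Answer: no yes yes no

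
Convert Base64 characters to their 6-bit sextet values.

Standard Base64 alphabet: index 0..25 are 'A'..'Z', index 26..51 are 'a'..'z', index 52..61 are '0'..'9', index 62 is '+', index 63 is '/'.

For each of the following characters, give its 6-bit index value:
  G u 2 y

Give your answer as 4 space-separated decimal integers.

'G': A..Z range, ord('G') − ord('A') = 6
'u': a..z range, 26 + ord('u') − ord('a') = 46
'2': 0..9 range, 52 + ord('2') − ord('0') = 54
'y': a..z range, 26 + ord('y') − ord('a') = 50

Answer: 6 46 54 50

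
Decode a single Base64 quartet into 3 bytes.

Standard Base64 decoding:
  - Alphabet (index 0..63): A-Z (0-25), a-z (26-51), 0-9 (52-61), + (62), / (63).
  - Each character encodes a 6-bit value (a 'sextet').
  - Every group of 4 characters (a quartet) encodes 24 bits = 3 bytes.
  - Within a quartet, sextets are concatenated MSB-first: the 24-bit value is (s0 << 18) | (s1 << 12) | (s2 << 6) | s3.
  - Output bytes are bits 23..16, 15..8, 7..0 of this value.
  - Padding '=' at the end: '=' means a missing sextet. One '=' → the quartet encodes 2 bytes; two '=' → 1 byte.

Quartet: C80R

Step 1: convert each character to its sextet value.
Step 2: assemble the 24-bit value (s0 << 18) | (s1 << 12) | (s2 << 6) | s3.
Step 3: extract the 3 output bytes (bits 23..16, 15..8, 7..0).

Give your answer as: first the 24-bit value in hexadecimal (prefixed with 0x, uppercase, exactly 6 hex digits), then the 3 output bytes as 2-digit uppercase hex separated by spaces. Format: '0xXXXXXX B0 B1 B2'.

Answer: 0x0BCD11 0B CD 11

Derivation:
Sextets: C=2, 8=60, 0=52, R=17
24-bit: (2<<18) | (60<<12) | (52<<6) | 17
      = 0x080000 | 0x03C000 | 0x000D00 | 0x000011
      = 0x0BCD11
Bytes: (v>>16)&0xFF=0B, (v>>8)&0xFF=CD, v&0xFF=11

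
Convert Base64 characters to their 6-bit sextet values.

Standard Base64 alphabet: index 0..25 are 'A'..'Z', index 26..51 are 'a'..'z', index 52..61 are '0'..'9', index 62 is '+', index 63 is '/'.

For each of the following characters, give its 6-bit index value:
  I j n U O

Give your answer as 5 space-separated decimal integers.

Answer: 8 35 39 20 14

Derivation:
'I': A..Z range, ord('I') − ord('A') = 8
'j': a..z range, 26 + ord('j') − ord('a') = 35
'n': a..z range, 26 + ord('n') − ord('a') = 39
'U': A..Z range, ord('U') − ord('A') = 20
'O': A..Z range, ord('O') − ord('A') = 14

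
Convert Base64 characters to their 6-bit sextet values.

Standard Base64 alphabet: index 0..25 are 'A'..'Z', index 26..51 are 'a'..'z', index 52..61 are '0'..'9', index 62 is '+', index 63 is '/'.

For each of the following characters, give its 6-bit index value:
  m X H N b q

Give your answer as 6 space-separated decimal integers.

Answer: 38 23 7 13 27 42

Derivation:
'm': a..z range, 26 + ord('m') − ord('a') = 38
'X': A..Z range, ord('X') − ord('A') = 23
'H': A..Z range, ord('H') − ord('A') = 7
'N': A..Z range, ord('N') − ord('A') = 13
'b': a..z range, 26 + ord('b') − ord('a') = 27
'q': a..z range, 26 + ord('q') − ord('a') = 42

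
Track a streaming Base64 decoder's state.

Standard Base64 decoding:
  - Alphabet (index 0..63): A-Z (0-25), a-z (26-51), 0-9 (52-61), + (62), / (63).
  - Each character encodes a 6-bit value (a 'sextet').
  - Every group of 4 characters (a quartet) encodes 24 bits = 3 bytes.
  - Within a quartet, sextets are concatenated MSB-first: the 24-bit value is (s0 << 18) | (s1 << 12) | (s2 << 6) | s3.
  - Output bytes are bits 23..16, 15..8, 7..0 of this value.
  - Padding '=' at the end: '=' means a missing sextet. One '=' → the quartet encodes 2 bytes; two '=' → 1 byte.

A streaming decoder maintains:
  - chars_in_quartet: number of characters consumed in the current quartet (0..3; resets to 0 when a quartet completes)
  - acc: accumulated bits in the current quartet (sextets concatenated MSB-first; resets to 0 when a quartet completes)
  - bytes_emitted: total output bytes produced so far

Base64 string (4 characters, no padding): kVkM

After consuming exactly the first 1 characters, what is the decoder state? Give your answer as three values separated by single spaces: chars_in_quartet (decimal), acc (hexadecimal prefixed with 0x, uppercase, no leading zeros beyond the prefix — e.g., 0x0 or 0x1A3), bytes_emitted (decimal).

After char 0 ('k'=36): chars_in_quartet=1 acc=0x24 bytes_emitted=0

Answer: 1 0x24 0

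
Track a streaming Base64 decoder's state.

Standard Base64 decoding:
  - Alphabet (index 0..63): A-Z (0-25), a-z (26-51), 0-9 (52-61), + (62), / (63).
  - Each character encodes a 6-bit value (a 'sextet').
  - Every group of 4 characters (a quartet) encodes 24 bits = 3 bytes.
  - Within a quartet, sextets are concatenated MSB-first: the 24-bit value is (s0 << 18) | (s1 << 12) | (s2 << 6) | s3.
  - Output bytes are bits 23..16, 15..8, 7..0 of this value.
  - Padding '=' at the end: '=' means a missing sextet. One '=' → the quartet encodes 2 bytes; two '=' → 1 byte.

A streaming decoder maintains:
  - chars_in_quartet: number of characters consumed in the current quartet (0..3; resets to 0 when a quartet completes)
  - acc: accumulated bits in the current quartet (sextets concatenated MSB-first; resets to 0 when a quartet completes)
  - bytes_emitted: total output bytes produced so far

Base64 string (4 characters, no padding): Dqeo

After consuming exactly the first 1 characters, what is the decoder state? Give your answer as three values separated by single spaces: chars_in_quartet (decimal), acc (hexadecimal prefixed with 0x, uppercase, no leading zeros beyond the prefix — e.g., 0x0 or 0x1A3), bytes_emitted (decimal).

After char 0 ('D'=3): chars_in_quartet=1 acc=0x3 bytes_emitted=0

Answer: 1 0x3 0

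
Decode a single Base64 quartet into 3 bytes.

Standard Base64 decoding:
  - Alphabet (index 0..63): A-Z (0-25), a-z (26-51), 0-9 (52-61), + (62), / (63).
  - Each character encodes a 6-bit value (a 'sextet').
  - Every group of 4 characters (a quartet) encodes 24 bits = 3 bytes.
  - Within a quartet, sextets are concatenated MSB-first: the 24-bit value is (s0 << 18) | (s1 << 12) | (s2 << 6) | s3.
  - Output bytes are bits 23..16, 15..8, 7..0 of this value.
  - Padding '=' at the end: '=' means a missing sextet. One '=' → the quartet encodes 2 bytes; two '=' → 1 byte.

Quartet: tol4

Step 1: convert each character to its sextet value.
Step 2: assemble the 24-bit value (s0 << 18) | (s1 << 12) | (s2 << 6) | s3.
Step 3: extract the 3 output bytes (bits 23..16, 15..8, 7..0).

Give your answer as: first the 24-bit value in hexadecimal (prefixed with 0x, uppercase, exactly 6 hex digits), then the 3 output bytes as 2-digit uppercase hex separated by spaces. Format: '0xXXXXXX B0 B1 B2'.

Answer: 0xB68978 B6 89 78

Derivation:
Sextets: t=45, o=40, l=37, 4=56
24-bit: (45<<18) | (40<<12) | (37<<6) | 56
      = 0xB40000 | 0x028000 | 0x000940 | 0x000038
      = 0xB68978
Bytes: (v>>16)&0xFF=B6, (v>>8)&0xFF=89, v&0xFF=78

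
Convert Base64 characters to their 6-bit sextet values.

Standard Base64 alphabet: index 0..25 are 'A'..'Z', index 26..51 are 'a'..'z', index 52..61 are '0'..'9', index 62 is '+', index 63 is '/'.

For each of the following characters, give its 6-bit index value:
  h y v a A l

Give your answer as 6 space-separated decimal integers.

Answer: 33 50 47 26 0 37

Derivation:
'h': a..z range, 26 + ord('h') − ord('a') = 33
'y': a..z range, 26 + ord('y') − ord('a') = 50
'v': a..z range, 26 + ord('v') − ord('a') = 47
'a': a..z range, 26 + ord('a') − ord('a') = 26
'A': A..Z range, ord('A') − ord('A') = 0
'l': a..z range, 26 + ord('l') − ord('a') = 37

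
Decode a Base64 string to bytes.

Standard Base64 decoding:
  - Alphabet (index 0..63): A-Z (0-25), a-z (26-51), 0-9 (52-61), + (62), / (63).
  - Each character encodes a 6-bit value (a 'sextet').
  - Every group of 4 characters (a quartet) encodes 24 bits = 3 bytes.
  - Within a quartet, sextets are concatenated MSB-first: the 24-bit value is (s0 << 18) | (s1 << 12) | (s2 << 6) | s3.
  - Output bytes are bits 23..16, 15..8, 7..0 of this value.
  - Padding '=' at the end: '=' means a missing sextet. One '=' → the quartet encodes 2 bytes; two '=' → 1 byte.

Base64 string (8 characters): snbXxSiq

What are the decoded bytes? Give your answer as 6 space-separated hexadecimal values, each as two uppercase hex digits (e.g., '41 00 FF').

Answer: B2 76 D7 C5 28 AA

Derivation:
After char 0 ('s'=44): chars_in_quartet=1 acc=0x2C bytes_emitted=0
After char 1 ('n'=39): chars_in_quartet=2 acc=0xB27 bytes_emitted=0
After char 2 ('b'=27): chars_in_quartet=3 acc=0x2C9DB bytes_emitted=0
After char 3 ('X'=23): chars_in_quartet=4 acc=0xB276D7 -> emit B2 76 D7, reset; bytes_emitted=3
After char 4 ('x'=49): chars_in_quartet=1 acc=0x31 bytes_emitted=3
After char 5 ('S'=18): chars_in_quartet=2 acc=0xC52 bytes_emitted=3
After char 6 ('i'=34): chars_in_quartet=3 acc=0x314A2 bytes_emitted=3
After char 7 ('q'=42): chars_in_quartet=4 acc=0xC528AA -> emit C5 28 AA, reset; bytes_emitted=6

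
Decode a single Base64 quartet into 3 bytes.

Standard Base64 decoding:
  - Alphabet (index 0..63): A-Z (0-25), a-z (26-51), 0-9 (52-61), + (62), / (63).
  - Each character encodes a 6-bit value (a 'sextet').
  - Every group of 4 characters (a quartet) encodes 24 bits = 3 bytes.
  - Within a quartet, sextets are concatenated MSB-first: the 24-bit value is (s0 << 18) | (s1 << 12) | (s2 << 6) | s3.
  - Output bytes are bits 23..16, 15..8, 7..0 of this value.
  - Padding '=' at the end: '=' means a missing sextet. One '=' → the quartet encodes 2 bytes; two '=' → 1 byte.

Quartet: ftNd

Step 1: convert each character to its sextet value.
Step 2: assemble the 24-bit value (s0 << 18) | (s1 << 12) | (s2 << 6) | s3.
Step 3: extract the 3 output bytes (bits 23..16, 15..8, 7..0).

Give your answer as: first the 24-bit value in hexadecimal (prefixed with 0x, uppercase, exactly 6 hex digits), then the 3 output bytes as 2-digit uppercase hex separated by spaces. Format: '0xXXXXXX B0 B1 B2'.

Sextets: f=31, t=45, N=13, d=29
24-bit: (31<<18) | (45<<12) | (13<<6) | 29
      = 0x7C0000 | 0x02D000 | 0x000340 | 0x00001D
      = 0x7ED35D
Bytes: (v>>16)&0xFF=7E, (v>>8)&0xFF=D3, v&0xFF=5D

Answer: 0x7ED35D 7E D3 5D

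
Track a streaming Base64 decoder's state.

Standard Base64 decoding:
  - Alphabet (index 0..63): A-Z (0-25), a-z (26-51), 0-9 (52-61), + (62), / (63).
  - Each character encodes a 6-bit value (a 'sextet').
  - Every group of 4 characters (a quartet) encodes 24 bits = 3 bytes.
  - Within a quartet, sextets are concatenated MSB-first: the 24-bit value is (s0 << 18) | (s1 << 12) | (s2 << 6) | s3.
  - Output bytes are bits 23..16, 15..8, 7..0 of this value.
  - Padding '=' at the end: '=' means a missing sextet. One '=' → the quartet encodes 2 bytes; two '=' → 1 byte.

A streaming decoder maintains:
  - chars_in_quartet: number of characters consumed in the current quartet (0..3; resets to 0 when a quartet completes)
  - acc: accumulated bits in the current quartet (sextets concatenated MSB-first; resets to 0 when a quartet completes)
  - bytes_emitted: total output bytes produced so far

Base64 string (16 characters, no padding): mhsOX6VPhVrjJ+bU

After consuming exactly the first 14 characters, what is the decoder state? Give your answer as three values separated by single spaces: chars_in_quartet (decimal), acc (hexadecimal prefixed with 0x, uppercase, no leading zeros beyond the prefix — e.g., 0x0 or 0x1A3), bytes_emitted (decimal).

After char 0 ('m'=38): chars_in_quartet=1 acc=0x26 bytes_emitted=0
After char 1 ('h'=33): chars_in_quartet=2 acc=0x9A1 bytes_emitted=0
After char 2 ('s'=44): chars_in_quartet=3 acc=0x2686C bytes_emitted=0
After char 3 ('O'=14): chars_in_quartet=4 acc=0x9A1B0E -> emit 9A 1B 0E, reset; bytes_emitted=3
After char 4 ('X'=23): chars_in_quartet=1 acc=0x17 bytes_emitted=3
After char 5 ('6'=58): chars_in_quartet=2 acc=0x5FA bytes_emitted=3
After char 6 ('V'=21): chars_in_quartet=3 acc=0x17E95 bytes_emitted=3
After char 7 ('P'=15): chars_in_quartet=4 acc=0x5FA54F -> emit 5F A5 4F, reset; bytes_emitted=6
After char 8 ('h'=33): chars_in_quartet=1 acc=0x21 bytes_emitted=6
After char 9 ('V'=21): chars_in_quartet=2 acc=0x855 bytes_emitted=6
After char 10 ('r'=43): chars_in_quartet=3 acc=0x2156B bytes_emitted=6
After char 11 ('j'=35): chars_in_quartet=4 acc=0x855AE3 -> emit 85 5A E3, reset; bytes_emitted=9
After char 12 ('J'=9): chars_in_quartet=1 acc=0x9 bytes_emitted=9
After char 13 ('+'=62): chars_in_quartet=2 acc=0x27E bytes_emitted=9

Answer: 2 0x27E 9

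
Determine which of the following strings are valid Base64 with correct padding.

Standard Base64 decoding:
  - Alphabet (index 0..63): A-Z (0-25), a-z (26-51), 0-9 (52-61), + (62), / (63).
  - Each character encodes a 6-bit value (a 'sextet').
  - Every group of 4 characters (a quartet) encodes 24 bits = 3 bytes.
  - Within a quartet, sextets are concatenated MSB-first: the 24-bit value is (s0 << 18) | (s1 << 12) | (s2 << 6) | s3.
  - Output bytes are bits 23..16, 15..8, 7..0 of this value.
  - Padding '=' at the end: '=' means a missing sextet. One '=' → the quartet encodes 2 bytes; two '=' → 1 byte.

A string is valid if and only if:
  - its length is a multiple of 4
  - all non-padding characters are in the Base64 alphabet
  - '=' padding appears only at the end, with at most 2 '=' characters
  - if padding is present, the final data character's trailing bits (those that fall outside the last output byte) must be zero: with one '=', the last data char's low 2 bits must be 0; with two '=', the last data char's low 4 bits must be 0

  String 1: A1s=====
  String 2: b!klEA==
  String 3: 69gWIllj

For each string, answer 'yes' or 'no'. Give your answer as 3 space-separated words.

String 1: 'A1s=====' → invalid (5 pad chars (max 2))
String 2: 'b!klEA==' → invalid (bad char(s): ['!'])
String 3: '69gWIllj' → valid

Answer: no no yes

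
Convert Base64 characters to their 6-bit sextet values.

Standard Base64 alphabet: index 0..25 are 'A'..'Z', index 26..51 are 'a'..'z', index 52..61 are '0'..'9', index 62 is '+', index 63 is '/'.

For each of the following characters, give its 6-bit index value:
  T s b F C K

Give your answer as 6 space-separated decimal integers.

Answer: 19 44 27 5 2 10

Derivation:
'T': A..Z range, ord('T') − ord('A') = 19
's': a..z range, 26 + ord('s') − ord('a') = 44
'b': a..z range, 26 + ord('b') − ord('a') = 27
'F': A..Z range, ord('F') − ord('A') = 5
'C': A..Z range, ord('C') − ord('A') = 2
'K': A..Z range, ord('K') − ord('A') = 10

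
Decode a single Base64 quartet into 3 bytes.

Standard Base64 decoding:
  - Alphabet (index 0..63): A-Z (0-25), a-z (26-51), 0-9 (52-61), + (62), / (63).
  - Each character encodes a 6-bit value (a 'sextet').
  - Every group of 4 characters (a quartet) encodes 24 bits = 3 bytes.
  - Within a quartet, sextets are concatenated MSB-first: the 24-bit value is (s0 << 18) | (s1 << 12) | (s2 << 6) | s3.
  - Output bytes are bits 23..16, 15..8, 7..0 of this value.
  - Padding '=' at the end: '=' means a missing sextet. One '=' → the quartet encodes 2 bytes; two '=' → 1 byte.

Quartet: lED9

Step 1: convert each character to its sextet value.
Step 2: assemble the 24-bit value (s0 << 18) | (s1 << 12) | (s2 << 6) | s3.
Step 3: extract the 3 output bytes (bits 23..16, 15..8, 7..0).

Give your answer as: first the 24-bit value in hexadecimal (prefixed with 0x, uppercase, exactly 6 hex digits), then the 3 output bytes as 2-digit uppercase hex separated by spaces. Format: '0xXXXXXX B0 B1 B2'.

Answer: 0x9440FD 94 40 FD

Derivation:
Sextets: l=37, E=4, D=3, 9=61
24-bit: (37<<18) | (4<<12) | (3<<6) | 61
      = 0x940000 | 0x004000 | 0x0000C0 | 0x00003D
      = 0x9440FD
Bytes: (v>>16)&0xFF=94, (v>>8)&0xFF=40, v&0xFF=FD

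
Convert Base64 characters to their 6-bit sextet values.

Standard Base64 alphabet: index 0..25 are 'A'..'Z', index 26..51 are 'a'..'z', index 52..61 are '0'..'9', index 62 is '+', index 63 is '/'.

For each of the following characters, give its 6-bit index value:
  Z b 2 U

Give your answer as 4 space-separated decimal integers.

Answer: 25 27 54 20

Derivation:
'Z': A..Z range, ord('Z') − ord('A') = 25
'b': a..z range, 26 + ord('b') − ord('a') = 27
'2': 0..9 range, 52 + ord('2') − ord('0') = 54
'U': A..Z range, ord('U') − ord('A') = 20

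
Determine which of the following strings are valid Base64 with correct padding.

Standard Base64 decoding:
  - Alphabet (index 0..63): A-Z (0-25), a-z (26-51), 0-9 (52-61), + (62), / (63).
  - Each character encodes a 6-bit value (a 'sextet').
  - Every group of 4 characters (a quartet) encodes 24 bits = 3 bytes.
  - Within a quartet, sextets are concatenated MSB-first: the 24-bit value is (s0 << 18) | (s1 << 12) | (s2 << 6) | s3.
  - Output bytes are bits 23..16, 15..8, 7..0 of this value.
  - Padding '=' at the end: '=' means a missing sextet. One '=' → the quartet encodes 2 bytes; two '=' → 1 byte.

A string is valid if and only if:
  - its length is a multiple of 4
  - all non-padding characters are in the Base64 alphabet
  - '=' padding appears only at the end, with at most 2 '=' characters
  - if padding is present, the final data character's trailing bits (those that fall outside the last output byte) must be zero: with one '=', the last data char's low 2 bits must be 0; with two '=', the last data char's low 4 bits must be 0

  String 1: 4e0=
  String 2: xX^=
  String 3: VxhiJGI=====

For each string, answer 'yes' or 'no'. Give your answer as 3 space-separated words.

String 1: '4e0=' → valid
String 2: 'xX^=' → invalid (bad char(s): ['^'])
String 3: 'VxhiJGI=====' → invalid (5 pad chars (max 2))

Answer: yes no no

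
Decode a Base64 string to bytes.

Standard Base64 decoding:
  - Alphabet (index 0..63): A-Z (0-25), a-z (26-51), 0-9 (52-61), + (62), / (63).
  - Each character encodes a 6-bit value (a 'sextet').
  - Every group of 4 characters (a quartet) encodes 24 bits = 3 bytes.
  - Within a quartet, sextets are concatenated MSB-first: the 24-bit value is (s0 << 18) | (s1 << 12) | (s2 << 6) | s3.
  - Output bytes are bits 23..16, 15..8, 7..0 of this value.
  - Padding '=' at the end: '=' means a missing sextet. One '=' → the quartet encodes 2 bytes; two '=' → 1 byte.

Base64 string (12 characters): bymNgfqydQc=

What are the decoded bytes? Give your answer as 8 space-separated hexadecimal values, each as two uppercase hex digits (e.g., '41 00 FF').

After char 0 ('b'=27): chars_in_quartet=1 acc=0x1B bytes_emitted=0
After char 1 ('y'=50): chars_in_quartet=2 acc=0x6F2 bytes_emitted=0
After char 2 ('m'=38): chars_in_quartet=3 acc=0x1BCA6 bytes_emitted=0
After char 3 ('N'=13): chars_in_quartet=4 acc=0x6F298D -> emit 6F 29 8D, reset; bytes_emitted=3
After char 4 ('g'=32): chars_in_quartet=1 acc=0x20 bytes_emitted=3
After char 5 ('f'=31): chars_in_quartet=2 acc=0x81F bytes_emitted=3
After char 6 ('q'=42): chars_in_quartet=3 acc=0x207EA bytes_emitted=3
After char 7 ('y'=50): chars_in_quartet=4 acc=0x81FAB2 -> emit 81 FA B2, reset; bytes_emitted=6
After char 8 ('d'=29): chars_in_quartet=1 acc=0x1D bytes_emitted=6
After char 9 ('Q'=16): chars_in_quartet=2 acc=0x750 bytes_emitted=6
After char 10 ('c'=28): chars_in_quartet=3 acc=0x1D41C bytes_emitted=6
Padding '=': partial quartet acc=0x1D41C -> emit 75 07; bytes_emitted=8

Answer: 6F 29 8D 81 FA B2 75 07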